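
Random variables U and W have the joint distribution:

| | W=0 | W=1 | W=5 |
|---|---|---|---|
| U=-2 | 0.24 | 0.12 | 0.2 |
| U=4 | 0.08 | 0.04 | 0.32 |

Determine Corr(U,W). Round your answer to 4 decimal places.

0.3642

E[U] = 0.64,  E[W] = 2.76
E[UW] = 4.32
cov(U,W) = E[UW] − E[U]E[W] = 4.32 − (0.64)(2.76) = 2.5536
var(U) = 8.8704,  var(W) = 5.5424
ρ = 2.5536 / √(8.8704·5.5424) ≈ 0.3642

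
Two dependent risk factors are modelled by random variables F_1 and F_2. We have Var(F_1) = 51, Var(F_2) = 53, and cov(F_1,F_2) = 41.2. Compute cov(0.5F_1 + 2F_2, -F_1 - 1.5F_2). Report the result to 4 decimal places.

cov(0.5F_1 + 2F_2, -F_1 - 1.5F_2) = (0.5)(-1)Var(F_1) + (2)(-1.5)Var(F_2) + [(0.5)(-1.5) + (2)(-1)]cov(F_1,F_2)
= -0.5·51 + -3·53 + -2.75·41.2 = -297.8

-297.8000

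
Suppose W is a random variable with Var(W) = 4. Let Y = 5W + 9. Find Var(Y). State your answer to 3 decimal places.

100.000

Var(5W + 9) = (5)²·Var(W) = 25·4 = 100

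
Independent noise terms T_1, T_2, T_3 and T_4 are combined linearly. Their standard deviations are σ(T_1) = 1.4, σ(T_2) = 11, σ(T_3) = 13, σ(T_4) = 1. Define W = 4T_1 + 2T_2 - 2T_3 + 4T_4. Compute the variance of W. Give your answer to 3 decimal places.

1207.360

V(T_1) = 1.96, V(T_2) = 121, V(T_3) = 169, V(T_4) = 1
By independence, V(W) = (4)²V(T_1) + (2)²V(T_2) + (-2)²V(T_3) + (4)²V(T_4)
= (4)²·1.96 + (2)²·121 + (-2)²·169 + (4)²·1 = 1207.36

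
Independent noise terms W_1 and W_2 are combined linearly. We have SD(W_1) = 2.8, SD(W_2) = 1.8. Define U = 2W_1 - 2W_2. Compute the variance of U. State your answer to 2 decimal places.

V(W_1) = 7.84, V(W_2) = 3.24
By independence, V(U) = (2)²V(W_1) + (-2)²V(W_2)
= (2)²·7.84 + (-2)²·3.24 = 44.32

44.32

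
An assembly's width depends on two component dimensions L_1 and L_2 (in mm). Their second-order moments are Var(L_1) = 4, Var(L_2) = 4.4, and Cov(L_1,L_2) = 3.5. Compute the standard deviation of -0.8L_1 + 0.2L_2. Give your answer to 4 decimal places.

1.2712

Var(-0.8L_1 + 0.2L_2) = (-0.8)²·Var(L_1) + (0.2)²·Var(L_2) + 2·(-0.8)·(0.2)·Cov(L_1,L_2)
= 0.64·4 + 0.04·4.4 + -0.32·3.5 = 1.616
σ(-0.8L_1 + 0.2L_2) = √1.616 ≈ 1.2712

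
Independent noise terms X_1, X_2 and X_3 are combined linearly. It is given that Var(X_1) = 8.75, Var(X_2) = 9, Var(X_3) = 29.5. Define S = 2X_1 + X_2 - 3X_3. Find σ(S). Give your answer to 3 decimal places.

By independence, Var(S) = (2)²Var(X_1) + (1)²Var(X_2) + (-3)²Var(X_3)
= (2)²·8.75 + (1)²·9 + (-3)²·29.5 = 309.5
σ(S) = √309.5 ≈ 17.593

17.593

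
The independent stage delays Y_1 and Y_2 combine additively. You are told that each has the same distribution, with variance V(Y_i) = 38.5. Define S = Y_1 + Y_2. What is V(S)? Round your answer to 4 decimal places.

77.0000

By independence, V(S) = (1)²V(Y_1) + (1)²V(Y_2)
= (1)²·38.5 + (1)²·38.5 = 77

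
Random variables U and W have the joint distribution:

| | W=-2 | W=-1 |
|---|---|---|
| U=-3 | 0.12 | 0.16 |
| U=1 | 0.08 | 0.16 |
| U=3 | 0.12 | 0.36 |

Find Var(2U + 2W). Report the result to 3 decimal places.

27.878

E[U] = 0.84,  E[W] = -1.32,  E[UW] = -0.92
Var(U) = 7.08 − (0.84)² = 6.3744;  Var(W) = 1.96 − (-1.32)² = 0.2176
cov(U,W) = -0.92 − (0.84)(-1.32) = 0.1888
Var(2U + 2W) = (2)²·6.3744 + (2)²·0.2176 + 2·(2)·(2)·0.1888 = 27.8784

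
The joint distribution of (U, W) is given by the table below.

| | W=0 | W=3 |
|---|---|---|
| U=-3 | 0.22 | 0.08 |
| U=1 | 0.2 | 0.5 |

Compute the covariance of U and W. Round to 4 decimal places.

1.1280

E[U] = -0.2,  E[W] = 1.74
E[UW] = 0.78
cov(U,W) = E[UW] − E[U]E[W] = 0.78 − (-0.2)(1.74) = 1.128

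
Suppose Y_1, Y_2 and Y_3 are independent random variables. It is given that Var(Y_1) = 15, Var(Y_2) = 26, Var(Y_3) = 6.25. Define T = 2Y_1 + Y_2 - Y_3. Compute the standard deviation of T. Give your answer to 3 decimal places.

9.605

By independence, Var(T) = (2)²Var(Y_1) + (1)²Var(Y_2) + (-1)²Var(Y_3)
= (2)²·15 + (1)²·26 + (-1)²·6.25 = 92.25
SD(T) = √92.25 ≈ 9.605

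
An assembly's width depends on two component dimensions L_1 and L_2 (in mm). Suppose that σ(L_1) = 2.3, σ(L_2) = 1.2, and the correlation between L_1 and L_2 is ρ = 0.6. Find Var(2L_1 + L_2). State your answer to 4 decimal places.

Var(L_1) = (2.3)² = 5.29;  Var(L_2) = (1.2)² = 1.44
Cov(L_1,L_2) = ρ·σ(L_1)·σ(L_2) = 0.6·2.3·1.2 = 1.656
Var(2L_1 + L_2) = (2)²·Var(L_1) + (1)²·Var(L_2) + 2·(2)·(1)·Cov(L_1,L_2)
= 4·5.29 + 1·1.44 + 4·1.656 = 29.224

29.2240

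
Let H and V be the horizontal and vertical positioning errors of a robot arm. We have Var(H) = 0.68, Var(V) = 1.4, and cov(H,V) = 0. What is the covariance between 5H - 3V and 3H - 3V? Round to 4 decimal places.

cov(5H - 3V, 3H - 3V) = (5)(3)Var(H) + (-3)(-3)Var(V) + [(5)(-3) + (-3)(3)]cov(H,V)
= 15·0.68 + 9·1.4 + -24·0 = 22.8

22.8000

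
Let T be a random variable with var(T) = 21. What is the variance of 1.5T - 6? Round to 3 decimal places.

var(1.5T - 6) = (1.5)²·var(T) = 2.25·21 = 47.25

47.250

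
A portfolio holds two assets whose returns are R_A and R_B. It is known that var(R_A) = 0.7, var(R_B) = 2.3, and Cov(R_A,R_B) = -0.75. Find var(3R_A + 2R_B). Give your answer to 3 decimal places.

6.500

var(3R_A + 2R_B) = (3)²·var(R_A) + (2)²·var(R_B) + 2·(3)·(2)·Cov(R_A,R_B)
= 9·0.7 + 4·2.3 + 12·-0.75 = 6.5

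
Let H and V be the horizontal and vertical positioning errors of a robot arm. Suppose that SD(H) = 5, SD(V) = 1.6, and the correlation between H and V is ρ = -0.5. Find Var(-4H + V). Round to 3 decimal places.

Var(H) = (5)² = 25;  Var(V) = (1.6)² = 2.56
Cov(H,V) = ρ·SD(H)·SD(V) = -0.5·5·1.6 = -4
Var(-4H + V) = (-4)²·Var(H) + (1)²·Var(V) + 2·(-4)·(1)·Cov(H,V)
= 16·25 + 1·2.56 + -8·-4 = 434.56

434.560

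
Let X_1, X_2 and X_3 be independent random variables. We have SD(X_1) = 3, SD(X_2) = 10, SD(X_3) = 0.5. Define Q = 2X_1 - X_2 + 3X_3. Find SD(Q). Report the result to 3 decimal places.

V(X_1) = 9, V(X_2) = 100, V(X_3) = 0.25
By independence, V(Q) = (2)²V(X_1) + (-1)²V(X_2) + (3)²V(X_3)
= (2)²·9 + (-1)²·100 + (3)²·0.25 = 138.25
SD(Q) = √138.25 ≈ 11.758

11.758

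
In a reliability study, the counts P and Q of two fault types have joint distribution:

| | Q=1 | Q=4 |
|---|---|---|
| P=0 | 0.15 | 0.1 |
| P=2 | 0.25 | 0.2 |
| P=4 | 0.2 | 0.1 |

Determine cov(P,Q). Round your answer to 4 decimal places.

-0.1200

E[P] = 2.1,  E[Q] = 2.2
E[PQ] = 4.5
cov(P,Q) = E[PQ] − E[P]E[Q] = 4.5 − (2.1)(2.2) = -0.12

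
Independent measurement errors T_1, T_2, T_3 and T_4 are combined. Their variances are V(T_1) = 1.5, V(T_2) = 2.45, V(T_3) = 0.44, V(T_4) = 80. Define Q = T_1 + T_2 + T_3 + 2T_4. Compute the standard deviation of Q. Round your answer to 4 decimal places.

18.0108

By independence, V(Q) = (1)²V(T_1) + (1)²V(T_2) + (1)²V(T_3) + (2)²V(T_4)
= (1)²·1.5 + (1)²·2.45 + (1)²·0.44 + (2)²·80 = 324.39
sd(Q) = √324.39 ≈ 18.0108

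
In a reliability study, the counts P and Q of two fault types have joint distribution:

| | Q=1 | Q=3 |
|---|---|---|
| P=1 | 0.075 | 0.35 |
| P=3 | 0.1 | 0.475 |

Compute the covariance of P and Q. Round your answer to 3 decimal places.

E[P] = 2.15,  E[Q] = 2.65
E[PQ] = 5.7
Cov(P,Q) = E[PQ] − E[P]E[Q] = 5.7 − (2.15)(2.65) = 0.0025

0.003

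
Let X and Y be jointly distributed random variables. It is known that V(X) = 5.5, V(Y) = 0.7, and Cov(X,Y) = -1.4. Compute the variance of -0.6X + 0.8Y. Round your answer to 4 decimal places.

3.7720

V(-0.6X + 0.8Y) = (-0.6)²·V(X) + (0.8)²·V(Y) + 2·(-0.6)·(0.8)·Cov(X,Y)
= 0.36·5.5 + 0.64·0.7 + -0.96·-1.4 = 3.772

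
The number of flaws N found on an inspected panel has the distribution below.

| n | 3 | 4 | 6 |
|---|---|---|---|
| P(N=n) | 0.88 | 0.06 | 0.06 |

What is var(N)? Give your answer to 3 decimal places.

0.542

E[N] = (3)(0.88) + (4)(0.06) + (6)(0.06) = 3.24
E[N²] = (3)²(0.88) + (4)²(0.06) + (6)²(0.06) = 11.04
var(N) = E[N²] − (E[N])² = 11.04 − (3.24)² = 0.5424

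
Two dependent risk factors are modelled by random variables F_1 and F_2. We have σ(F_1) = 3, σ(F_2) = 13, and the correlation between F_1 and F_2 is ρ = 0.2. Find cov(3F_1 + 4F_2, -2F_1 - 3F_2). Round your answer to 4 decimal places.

Var(F_1) = (3)² = 9;  Var(F_2) = (13)² = 169
cov(F_1,F_2) = ρ·σ(F_1)·σ(F_2) = 0.2·3·13 = 7.8
cov(3F_1 + 4F_2, -2F_1 - 3F_2) = (3)(-2)Var(F_1) + (4)(-3)Var(F_2) + [(3)(-3) + (4)(-2)]cov(F_1,F_2)
= -6·9 + -12·169 + -17·7.8 = -2214.6

-2214.6000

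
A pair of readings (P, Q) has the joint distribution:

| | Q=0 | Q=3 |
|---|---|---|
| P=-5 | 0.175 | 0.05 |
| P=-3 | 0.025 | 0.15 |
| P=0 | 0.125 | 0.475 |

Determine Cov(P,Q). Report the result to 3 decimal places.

1.241

E[P] = -1.65,  E[Q] = 2.025
E[PQ] = -2.1
Cov(P,Q) = E[PQ] − E[P]E[Q] = -2.1 − (-1.65)(2.025) = 1.24125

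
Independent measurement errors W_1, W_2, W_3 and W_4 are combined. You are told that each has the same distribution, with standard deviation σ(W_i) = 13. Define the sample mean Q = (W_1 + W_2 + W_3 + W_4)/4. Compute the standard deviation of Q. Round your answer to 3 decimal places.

Var(W_i) = (13)² = 169
By independence, Var(Q) = (0.25)²Var(W_1) + (0.25)²Var(W_2) + (0.25)²Var(W_3) + (0.25)²Var(W_4)
= (0.25)²·169 + (0.25)²·169 + (0.25)²·169 + (0.25)²·169 = 42.25
σ(Q) = √42.25 ≈ 6.500

6.500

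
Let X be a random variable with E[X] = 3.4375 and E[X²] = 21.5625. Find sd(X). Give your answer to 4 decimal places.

3.1219

V(X) = 21.5625 − (3.4375)² = 9.74609375
sd(X) = √9.74609375 ≈ 3.1219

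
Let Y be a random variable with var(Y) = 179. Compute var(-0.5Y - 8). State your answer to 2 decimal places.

44.75

var(-0.5Y - 8) = (-0.5)²·var(Y) = 0.25·179 = 44.75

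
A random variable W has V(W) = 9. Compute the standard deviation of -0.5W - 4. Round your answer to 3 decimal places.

1.500

V(-0.5W - 4) = (-0.5)²·9 = 2.25
SD(-0.5W - 4) = √2.25 ≈ 1.500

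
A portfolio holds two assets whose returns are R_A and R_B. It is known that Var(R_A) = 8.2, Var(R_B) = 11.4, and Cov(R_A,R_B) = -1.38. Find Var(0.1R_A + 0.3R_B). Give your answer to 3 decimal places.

Var(0.1R_A + 0.3R_B) = (0.1)²·Var(R_A) + (0.3)²·Var(R_B) + 2·(0.1)·(0.3)·Cov(R_A,R_B)
= 0.01·8.2 + 0.09·11.4 + 0.06·-1.38 = 1.0252

1.025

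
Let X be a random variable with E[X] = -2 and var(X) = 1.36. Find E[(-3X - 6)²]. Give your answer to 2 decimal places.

12.24

E[-3X - 6] = -3·-2 − 6 = 0
var(-3X - 6) = (-3)²·1.36 = 12.24
E[(-3X - 6)²] = var((-3X - 6)) + (E[(-3X - 6)])² = 12.24 + (0)² = 12.24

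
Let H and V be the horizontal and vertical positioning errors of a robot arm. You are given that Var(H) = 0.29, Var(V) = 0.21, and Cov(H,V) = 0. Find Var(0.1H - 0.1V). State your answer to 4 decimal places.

Var(0.1H - 0.1V) = (0.1)²·Var(H) + (-0.1)²·Var(V) + 2·(0.1)·(-0.1)·Cov(H,V)
= 0.01·0.29 + 0.01·0.21 + -0.02·0 = 0.005

0.0050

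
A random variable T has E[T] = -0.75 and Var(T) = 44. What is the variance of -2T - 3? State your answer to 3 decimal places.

Var(-2T - 3) = (-2)²·Var(T) = 4·44 = 176

176.000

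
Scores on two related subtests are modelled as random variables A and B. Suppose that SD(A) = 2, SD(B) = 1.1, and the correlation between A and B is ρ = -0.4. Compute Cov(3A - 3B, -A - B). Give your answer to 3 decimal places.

Var(A) = (2)² = 4;  Var(B) = (1.1)² = 1.21
Cov(A,B) = ρ·SD(A)·SD(B) = -0.4·2·1.1 = -0.88
Cov(3A - 3B, -A - B) = (3)(-1)Var(A) + (-3)(-1)Var(B) + [(3)(-1) + (-3)(-1)]Cov(A,B)
= -3·4 + 3·1.21 + 0·-0.88 = -8.37

-8.370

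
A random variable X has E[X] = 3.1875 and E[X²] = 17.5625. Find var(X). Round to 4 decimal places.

var(X) = 17.5625 − (3.1875)² = 7.40234375

7.4023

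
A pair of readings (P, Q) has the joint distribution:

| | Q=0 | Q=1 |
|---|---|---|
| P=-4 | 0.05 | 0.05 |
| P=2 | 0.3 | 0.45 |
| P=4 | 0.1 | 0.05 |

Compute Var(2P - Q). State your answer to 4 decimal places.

16.8275

E[P] = 1.7,  E[Q] = 0.55,  E[PQ] = 0.9
Var(P) = 7 − (1.7)² = 4.11;  Var(Q) = 0.55 − (0.55)² = 0.2475
Cov(P,Q) = 0.9 − (1.7)(0.55) = -0.035
Var(2P - Q) = (2)²·4.11 + (-1)²·0.2475 + 2·(2)·(-1)·-0.035 = 16.8275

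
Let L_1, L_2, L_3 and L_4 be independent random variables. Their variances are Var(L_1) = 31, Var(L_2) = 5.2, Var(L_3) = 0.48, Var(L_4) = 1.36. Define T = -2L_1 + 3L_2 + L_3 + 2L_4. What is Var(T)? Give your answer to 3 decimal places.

By independence, Var(T) = (-2)²Var(L_1) + (3)²Var(L_2) + (1)²Var(L_3) + (2)²Var(L_4)
= (-2)²·31 + (3)²·5.2 + (1)²·0.48 + (2)²·1.36 = 176.72

176.720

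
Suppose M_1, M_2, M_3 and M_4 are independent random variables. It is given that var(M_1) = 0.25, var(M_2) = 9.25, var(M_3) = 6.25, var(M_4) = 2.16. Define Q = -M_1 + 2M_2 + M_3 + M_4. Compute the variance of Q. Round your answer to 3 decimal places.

By independence, var(Q) = (-1)²var(M_1) + (2)²var(M_2) + (1)²var(M_3) + (1)²var(M_4)
= (-1)²·0.25 + (2)²·9.25 + (1)²·6.25 + (1)²·2.16 = 45.66

45.660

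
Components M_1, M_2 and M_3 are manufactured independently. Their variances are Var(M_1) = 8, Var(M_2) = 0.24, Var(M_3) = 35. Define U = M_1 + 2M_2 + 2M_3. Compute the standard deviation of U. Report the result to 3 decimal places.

12.205

By independence, Var(U) = (1)²Var(M_1) + (2)²Var(M_2) + (2)²Var(M_3)
= (1)²·8 + (2)²·0.24 + (2)²·35 = 148.96
SD(U) = √148.96 ≈ 12.205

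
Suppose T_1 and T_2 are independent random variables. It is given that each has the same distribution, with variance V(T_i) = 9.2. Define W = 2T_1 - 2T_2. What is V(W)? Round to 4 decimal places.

By independence, V(W) = (2)²V(T_1) + (-2)²V(T_2)
= (2)²·9.2 + (-2)²·9.2 = 73.6

73.6000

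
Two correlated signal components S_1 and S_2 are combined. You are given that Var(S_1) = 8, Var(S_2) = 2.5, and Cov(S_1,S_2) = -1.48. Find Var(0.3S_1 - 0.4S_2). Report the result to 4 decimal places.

1.4752

Var(0.3S_1 - 0.4S_2) = (0.3)²·Var(S_1) + (-0.4)²·Var(S_2) + 2·(0.3)·(-0.4)·Cov(S_1,S_2)
= 0.09·8 + 0.16·2.5 + -0.24·-1.48 = 1.4752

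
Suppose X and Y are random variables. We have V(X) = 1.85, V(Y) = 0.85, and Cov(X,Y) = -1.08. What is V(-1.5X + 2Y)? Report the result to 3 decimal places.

14.043

V(-1.5X + 2Y) = (-1.5)²·V(X) + (2)²·V(Y) + 2·(-1.5)·(2)·Cov(X,Y)
= 2.25·1.85 + 4·0.85 + -6·-1.08 = 14.0425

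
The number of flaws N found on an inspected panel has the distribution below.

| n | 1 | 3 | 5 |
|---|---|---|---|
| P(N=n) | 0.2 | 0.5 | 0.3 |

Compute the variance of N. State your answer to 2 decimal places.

1.96

E[N] = (1)(0.2) + (3)(0.5) + (5)(0.3) = 3.2
E[N²] = (1)²(0.2) + (3)²(0.5) + (5)²(0.3) = 12.2
Var(N) = E[N²] − (E[N])² = 12.2 − (3.2)² = 1.96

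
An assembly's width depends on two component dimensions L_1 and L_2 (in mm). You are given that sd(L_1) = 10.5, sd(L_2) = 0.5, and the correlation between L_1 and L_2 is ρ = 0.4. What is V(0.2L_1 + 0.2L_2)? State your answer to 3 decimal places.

4.588

V(L_1) = (10.5)² = 110.25;  V(L_2) = (0.5)² = 0.25
cov(L_1,L_2) = ρ·sd(L_1)·sd(L_2) = 0.4·10.5·0.5 = 2.1
V(0.2L_1 + 0.2L_2) = (0.2)²·V(L_1) + (0.2)²·V(L_2) + 2·(0.2)·(0.2)·cov(L_1,L_2)
= 0.04·110.25 + 0.04·0.25 + 0.08·2.1 = 4.588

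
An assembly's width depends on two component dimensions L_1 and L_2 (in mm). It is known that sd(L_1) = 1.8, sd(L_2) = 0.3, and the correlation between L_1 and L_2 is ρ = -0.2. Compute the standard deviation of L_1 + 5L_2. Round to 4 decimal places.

2.1000

var(L_1) = (1.8)² = 3.24;  var(L_2) = (0.3)² = 0.09
Cov(L_1,L_2) = ρ·sd(L_1)·sd(L_2) = -0.2·1.8·0.3 = -0.108
var(L_1 + 5L_2) = (1)²·var(L_1) + (5)²·var(L_2) + 2·(1)·(5)·Cov(L_1,L_2)
= 1·3.24 + 25·0.09 + 10·-0.108 = 4.41
sd(L_1 + 5L_2) = √4.41 ≈ 2.1000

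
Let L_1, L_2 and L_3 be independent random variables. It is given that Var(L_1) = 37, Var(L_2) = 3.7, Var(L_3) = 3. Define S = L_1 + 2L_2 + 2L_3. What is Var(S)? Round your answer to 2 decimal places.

63.80

By independence, Var(S) = (1)²Var(L_1) + (2)²Var(L_2) + (2)²Var(L_3)
= (1)²·37 + (2)²·3.7 + (2)²·3 = 63.8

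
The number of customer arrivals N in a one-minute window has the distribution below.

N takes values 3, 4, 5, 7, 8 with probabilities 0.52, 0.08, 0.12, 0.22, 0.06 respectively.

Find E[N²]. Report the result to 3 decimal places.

23.580

E[N²] = (3)²(0.52) + (4)²(0.08) + (5)²(0.12) + (7)²(0.22) + (8)²(0.06) = 23.58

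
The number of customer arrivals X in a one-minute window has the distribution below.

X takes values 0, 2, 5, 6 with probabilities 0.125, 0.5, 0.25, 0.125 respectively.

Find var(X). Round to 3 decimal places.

E[X] = (0)(0.125) + (2)(0.5) + (5)(0.25) + (6)(0.125) = 3
E[X²] = (0)²(0.125) + (2)²(0.5) + (5)²(0.25) + (6)²(0.125) = 12.75
var(X) = E[X²] − (E[X])² = 12.75 − (3)² = 3.75

3.750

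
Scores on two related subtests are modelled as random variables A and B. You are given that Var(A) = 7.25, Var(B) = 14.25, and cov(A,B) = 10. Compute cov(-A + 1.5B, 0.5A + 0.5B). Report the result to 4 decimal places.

cov(-A + 1.5B, 0.5A + 0.5B) = (-1)(0.5)Var(A) + (1.5)(0.5)Var(B) + [(-1)(0.5) + (1.5)(0.5)]cov(A,B)
= -0.5·7.25 + 0.75·14.25 + 0.25·10 = 9.5625

9.5625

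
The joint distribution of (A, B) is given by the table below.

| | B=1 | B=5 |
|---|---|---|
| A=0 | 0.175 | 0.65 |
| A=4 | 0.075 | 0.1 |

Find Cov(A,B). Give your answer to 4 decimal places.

-0.5000

E[A] = 0.7,  E[B] = 4
E[AB] = 2.3
Cov(A,B) = E[AB] − E[A]E[B] = 2.3 − (0.7)(4) = -0.5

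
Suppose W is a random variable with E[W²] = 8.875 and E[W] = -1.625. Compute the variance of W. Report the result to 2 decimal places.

var(W) = 8.875 − (-1.625)² = 6.234375

6.23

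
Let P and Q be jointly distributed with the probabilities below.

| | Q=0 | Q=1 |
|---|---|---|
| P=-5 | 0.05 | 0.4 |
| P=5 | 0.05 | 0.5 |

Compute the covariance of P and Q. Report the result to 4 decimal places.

0.0500

E[P] = 0.5,  E[Q] = 0.9
E[PQ] = 0.5
Cov(P,Q) = E[PQ] − E[P]E[Q] = 0.5 − (0.5)(0.9) = 0.05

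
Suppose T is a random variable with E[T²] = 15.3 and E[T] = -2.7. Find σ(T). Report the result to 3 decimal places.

V(T) = 15.3 − (-2.7)² = 8.01
σ(T) = √8.01 ≈ 2.830

2.830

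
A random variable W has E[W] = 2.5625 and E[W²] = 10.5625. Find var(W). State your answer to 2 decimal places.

4.00

var(W) = 10.5625 − (2.5625)² = 3.99609375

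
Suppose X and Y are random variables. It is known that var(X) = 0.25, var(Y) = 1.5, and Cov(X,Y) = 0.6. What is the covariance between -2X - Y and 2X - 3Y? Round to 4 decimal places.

Cov(-2X - Y, 2X - 3Y) = (-2)(2)var(X) + (-1)(-3)var(Y) + [(-2)(-3) + (-1)(2)]Cov(X,Y)
= -4·0.25 + 3·1.5 + 4·0.6 = 5.9

5.9000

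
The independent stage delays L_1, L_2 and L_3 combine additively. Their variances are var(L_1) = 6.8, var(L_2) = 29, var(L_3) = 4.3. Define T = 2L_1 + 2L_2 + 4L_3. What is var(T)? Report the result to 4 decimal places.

By independence, var(T) = (2)²var(L_1) + (2)²var(L_2) + (4)²var(L_3)
= (2)²·6.8 + (2)²·29 + (4)²·4.3 = 212

212.0000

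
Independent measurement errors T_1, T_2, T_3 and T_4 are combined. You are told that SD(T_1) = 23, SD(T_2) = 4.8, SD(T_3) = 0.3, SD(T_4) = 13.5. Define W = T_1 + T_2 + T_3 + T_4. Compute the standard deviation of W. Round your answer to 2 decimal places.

27.10

var(T_1) = 529, var(T_2) = 23.04, var(T_3) = 0.09, var(T_4) = 182.25
By independence, var(W) = (1)²var(T_1) + (1)²var(T_2) + (1)²var(T_3) + (1)²var(T_4)
= (1)²·529 + (1)²·23.04 + (1)²·0.09 + (1)²·182.25 = 734.38
SD(W) = √734.38 ≈ 27.10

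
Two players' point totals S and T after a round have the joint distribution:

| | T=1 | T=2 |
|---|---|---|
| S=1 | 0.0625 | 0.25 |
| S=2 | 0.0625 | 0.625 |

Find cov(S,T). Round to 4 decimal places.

E[S] = 1.6875,  E[T] = 1.875
E[ST] = 3.1875
cov(S,T) = E[ST] − E[S]E[T] = 3.1875 − (1.6875)(1.875) = 0.0234375

0.0234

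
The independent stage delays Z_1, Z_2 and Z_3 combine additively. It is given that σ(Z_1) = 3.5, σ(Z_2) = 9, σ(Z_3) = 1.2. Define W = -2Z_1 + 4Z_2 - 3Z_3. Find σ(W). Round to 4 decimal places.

V(Z_1) = 12.25, V(Z_2) = 81, V(Z_3) = 1.44
By independence, V(W) = (-2)²V(Z_1) + (4)²V(Z_2) + (-3)²V(Z_3)
= (-2)²·12.25 + (4)²·81 + (-3)²·1.44 = 1357.96
σ(W) = √1357.96 ≈ 36.8505

36.8505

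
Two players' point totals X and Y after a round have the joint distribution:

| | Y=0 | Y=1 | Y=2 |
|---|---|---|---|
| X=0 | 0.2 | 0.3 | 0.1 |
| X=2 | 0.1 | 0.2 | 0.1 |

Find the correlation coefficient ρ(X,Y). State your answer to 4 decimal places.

E[X] = 0.8,  E[Y] = 0.9
E[XY] = 0.8
Cov(X,Y) = E[XY] − E[X]E[Y] = 0.8 − (0.8)(0.9) = 0.08
Var(X) = 0.96,  Var(Y) = 0.49
ρ = 0.08 / √(0.96·0.49) ≈ 0.1166

0.1166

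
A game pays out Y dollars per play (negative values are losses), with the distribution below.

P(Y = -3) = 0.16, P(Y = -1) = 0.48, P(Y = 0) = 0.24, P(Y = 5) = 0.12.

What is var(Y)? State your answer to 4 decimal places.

4.7904

E[Y] = (-3)(0.16) + (-1)(0.48) + (0)(0.24) + (5)(0.12) = -0.36
E[Y²] = (-3)²(0.16) + (-1)²(0.48) + (0)²(0.24) + (5)²(0.12) = 4.92
var(Y) = E[Y²] − (E[Y])² = 4.92 − (-0.36)² = 4.7904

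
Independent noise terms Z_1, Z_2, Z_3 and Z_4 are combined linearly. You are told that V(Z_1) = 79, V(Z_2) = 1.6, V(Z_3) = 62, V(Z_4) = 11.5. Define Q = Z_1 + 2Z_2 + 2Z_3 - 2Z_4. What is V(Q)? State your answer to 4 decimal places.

379.4000

By independence, V(Q) = (1)²V(Z_1) + (2)²V(Z_2) + (2)²V(Z_3) + (-2)²V(Z_4)
= (1)²·79 + (2)²·1.6 + (2)²·62 + (-2)²·11.5 = 379.4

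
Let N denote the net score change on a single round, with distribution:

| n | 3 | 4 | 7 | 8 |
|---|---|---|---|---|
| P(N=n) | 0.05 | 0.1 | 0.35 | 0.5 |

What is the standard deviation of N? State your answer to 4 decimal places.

E[N] = (3)(0.05) + (4)(0.1) + (7)(0.35) + (8)(0.5) = 7
E[N²] = (3)²(0.05) + (4)²(0.1) + (7)²(0.35) + (8)²(0.5) = 51.2
V(N) = E[N²] − (E[N])² = 51.2 − (7)² = 2.2
SD(N) = √2.2 ≈ 1.4832

1.4832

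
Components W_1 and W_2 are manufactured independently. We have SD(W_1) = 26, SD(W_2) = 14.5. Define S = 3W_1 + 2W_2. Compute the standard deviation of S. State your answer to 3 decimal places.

83.217

Var(W_1) = 676, Var(W_2) = 210.25
By independence, Var(S) = (3)²Var(W_1) + (2)²Var(W_2)
= (3)²·676 + (2)²·210.25 = 6925
SD(S) = √6925 ≈ 83.217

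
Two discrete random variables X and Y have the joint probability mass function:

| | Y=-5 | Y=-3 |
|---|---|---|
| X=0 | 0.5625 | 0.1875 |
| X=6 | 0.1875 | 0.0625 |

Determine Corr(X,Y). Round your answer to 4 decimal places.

0.0000

E[X] = 1.5,  E[Y] = -4.5
E[XY] = -6.75
Cov(X,Y) = E[XY] − E[X]E[Y] = -6.75 − (1.5)(-4.5) = 0
V(X) = 6.75,  V(Y) = 0.75
ρ = 0 / √(6.75·0.75) ≈ 0.0000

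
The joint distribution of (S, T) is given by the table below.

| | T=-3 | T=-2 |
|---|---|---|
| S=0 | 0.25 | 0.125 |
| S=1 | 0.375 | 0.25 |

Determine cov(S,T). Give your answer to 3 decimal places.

E[S] = 0.625,  E[T] = -2.625
E[ST] = -1.625
cov(S,T) = E[ST] − E[S]E[T] = -1.625 − (0.625)(-2.625) = 0.015625

0.016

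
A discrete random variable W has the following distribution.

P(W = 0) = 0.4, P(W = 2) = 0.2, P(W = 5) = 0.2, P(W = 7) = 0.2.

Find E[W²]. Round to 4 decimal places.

E[W²] = (0)²(0.4) + (2)²(0.2) + (5)²(0.2) + (7)²(0.2) = 15.6

15.6000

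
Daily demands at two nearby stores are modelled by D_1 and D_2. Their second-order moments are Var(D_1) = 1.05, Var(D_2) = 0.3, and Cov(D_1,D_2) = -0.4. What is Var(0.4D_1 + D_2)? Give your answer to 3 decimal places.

Var(0.4D_1 + D_2) = (0.4)²·Var(D_1) + (1)²·Var(D_2) + 2·(0.4)·(1)·Cov(D_1,D_2)
= 0.16·1.05 + 1·0.3 + 0.8·-0.4 = 0.148

0.148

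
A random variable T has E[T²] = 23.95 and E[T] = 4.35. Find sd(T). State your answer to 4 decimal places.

Var(T) = 23.95 − (4.35)² = 5.0275
sd(T) = √5.0275 ≈ 2.2422

2.2422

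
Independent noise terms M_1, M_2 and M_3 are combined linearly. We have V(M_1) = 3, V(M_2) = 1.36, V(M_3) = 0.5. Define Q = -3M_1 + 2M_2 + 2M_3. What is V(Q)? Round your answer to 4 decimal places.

By independence, V(Q) = (-3)²V(M_1) + (2)²V(M_2) + (2)²V(M_3)
= (-3)²·3 + (2)²·1.36 + (2)²·0.5 = 34.44

34.4400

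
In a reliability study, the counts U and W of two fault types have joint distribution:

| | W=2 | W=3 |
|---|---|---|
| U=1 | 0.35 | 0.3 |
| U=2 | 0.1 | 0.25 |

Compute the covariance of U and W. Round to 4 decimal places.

0.0575

E[U] = 1.35,  E[W] = 2.55
E[UW] = 3.5
cov(U,W) = E[UW] − E[U]E[W] = 3.5 − (1.35)(2.55) = 0.0575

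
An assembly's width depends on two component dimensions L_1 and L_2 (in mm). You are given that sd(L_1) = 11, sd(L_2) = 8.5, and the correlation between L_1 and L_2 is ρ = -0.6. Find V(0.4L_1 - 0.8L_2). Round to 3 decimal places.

101.504

V(L_1) = (11)² = 121;  V(L_2) = (8.5)² = 72.25
Cov(L_1,L_2) = ρ·sd(L_1)·sd(L_2) = -0.6·11·8.5 = -56.1
V(0.4L_1 - 0.8L_2) = (0.4)²·V(L_1) + (-0.8)²·V(L_2) + 2·(0.4)·(-0.8)·Cov(L_1,L_2)
= 0.16·121 + 0.64·72.25 + -0.64·-56.1 = 101.504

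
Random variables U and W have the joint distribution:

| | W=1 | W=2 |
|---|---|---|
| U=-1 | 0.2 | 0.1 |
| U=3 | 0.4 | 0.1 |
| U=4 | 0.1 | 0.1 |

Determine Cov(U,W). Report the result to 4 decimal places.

0.0000

E[U] = 2,  E[W] = 1.3
E[UW] = 2.6
Cov(U,W) = E[UW] − E[U]E[W] = 2.6 − (2)(1.3) = 0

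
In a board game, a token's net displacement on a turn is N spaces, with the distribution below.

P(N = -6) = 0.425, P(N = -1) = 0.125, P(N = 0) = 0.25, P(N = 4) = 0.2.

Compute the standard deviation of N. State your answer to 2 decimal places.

E[N] = (-6)(0.425) + (-1)(0.125) + (0)(0.25) + (4)(0.2) = -1.875
E[N²] = (-6)²(0.425) + (-1)²(0.125) + (0)²(0.25) + (4)²(0.2) = 18.625
Var(N) = E[N²] − (E[N])² = 18.625 − (-1.875)² = 15.109375
SD(N) = √15.109375 ≈ 3.89

3.89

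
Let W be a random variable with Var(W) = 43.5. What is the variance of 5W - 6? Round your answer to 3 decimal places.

1087.500

Var(5W - 6) = (5)²·Var(W) = 25·43.5 = 1087.5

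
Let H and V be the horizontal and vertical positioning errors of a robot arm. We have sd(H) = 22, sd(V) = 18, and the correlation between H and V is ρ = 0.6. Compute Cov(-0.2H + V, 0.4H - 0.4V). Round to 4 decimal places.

-54.2720

var(H) = (22)² = 484;  var(V) = (18)² = 324
Cov(H,V) = ρ·sd(H)·sd(V) = 0.6·22·18 = 237.6
Cov(-0.2H + V, 0.4H - 0.4V) = (-0.2)(0.4)var(H) + (1)(-0.4)var(V) + [(-0.2)(-0.4) + (1)(0.4)]Cov(H,V)
= -0.08·484 + -0.4·324 + 0.48·237.6 = -54.272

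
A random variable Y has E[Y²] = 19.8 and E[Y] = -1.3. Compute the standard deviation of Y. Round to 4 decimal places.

var(Y) = 19.8 − (-1.3)² = 18.11
SD(Y) = √18.11 ≈ 4.2556

4.2556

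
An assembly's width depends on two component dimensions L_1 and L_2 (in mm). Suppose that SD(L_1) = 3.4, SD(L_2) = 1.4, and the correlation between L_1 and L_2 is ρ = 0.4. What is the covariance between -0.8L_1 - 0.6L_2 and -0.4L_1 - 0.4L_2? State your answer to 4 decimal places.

var(L_1) = (3.4)² = 11.56;  var(L_2) = (1.4)² = 1.96
Cov(L_1,L_2) = ρ·SD(L_1)·SD(L_2) = 0.4·3.4·1.4 = 1.904
Cov(-0.8L_1 - 0.6L_2, -0.4L_1 - 0.4L_2) = (-0.8)(-0.4)var(L_1) + (-0.6)(-0.4)var(L_2) + [(-0.8)(-0.4) + (-0.6)(-0.4)]Cov(L_1,L_2)
= 0.32·11.56 + 0.24·1.96 + 0.56·1.904 = 5.23584

5.2358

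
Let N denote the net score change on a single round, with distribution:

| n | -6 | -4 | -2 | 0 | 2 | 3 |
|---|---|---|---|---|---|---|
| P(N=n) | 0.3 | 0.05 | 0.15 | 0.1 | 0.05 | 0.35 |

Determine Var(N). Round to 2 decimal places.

14.23

E[N] = (-6)(0.3) + (-4)(0.05) + (-2)(0.15) + (0)(0.1) + (2)(0.05) + (3)(0.35) = -1.15
E[N²] = (-6)²(0.3) + (-4)²(0.05) + (-2)²(0.15) + (0)²(0.1) + (2)²(0.05) + (3)²(0.35) = 15.55
Var(N) = E[N²] − (E[N])² = 15.55 − (-1.15)² = 14.2275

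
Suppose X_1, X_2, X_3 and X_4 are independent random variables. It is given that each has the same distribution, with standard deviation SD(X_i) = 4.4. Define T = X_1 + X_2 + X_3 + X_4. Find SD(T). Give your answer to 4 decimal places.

8.8000

V(X_i) = (4.4)² = 19.36
By independence, V(T) = (1)²V(X_1) + (1)²V(X_2) + (1)²V(X_3) + (1)²V(X_4)
= (1)²·19.36 + (1)²·19.36 + (1)²·19.36 + (1)²·19.36 = 77.44
SD(T) = √77.44 ≈ 8.8000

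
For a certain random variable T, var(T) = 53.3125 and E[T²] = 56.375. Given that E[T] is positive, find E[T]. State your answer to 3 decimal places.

(E[T])² = E[T²] − var(T) = 56.375 − 53.3125 = 3.0625
E[T] = √3.0625 = 1.75

1.750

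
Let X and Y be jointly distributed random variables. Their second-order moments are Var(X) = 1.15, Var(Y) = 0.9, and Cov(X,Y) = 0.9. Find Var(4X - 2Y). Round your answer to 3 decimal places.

7.600

Var(4X - 2Y) = (4)²·Var(X) + (-2)²·Var(Y) + 2·(4)·(-2)·Cov(X,Y)
= 16·1.15 + 4·0.9 + -16·0.9 = 7.6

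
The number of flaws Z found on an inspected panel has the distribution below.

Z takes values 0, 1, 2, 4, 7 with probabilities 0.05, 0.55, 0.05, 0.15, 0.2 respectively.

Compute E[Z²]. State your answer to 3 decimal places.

12.950

E[Z²] = (0)²(0.05) + (1)²(0.55) + (2)²(0.05) + (4)²(0.15) + (7)²(0.2) = 12.95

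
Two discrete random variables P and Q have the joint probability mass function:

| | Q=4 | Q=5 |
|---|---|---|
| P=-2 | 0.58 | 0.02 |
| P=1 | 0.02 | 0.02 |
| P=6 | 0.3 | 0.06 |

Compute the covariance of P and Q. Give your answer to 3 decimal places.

0.240

E[P] = 1,  E[Q] = 4.1
E[PQ] = 4.34
Cov(P,Q) = E[PQ] − E[P]E[Q] = 4.34 − (1)(4.1) = 0.24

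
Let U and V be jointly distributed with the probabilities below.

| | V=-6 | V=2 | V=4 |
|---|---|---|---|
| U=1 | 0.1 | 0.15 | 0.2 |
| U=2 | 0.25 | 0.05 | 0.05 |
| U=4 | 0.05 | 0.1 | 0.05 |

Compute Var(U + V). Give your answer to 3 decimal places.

20.628

E[U] = 1.95,  E[V] = -0.6,  E[UV] = -1.5
Var(U) = 5.05 − (1.95)² = 1.2475;  Var(V) = 20.4 − (-0.6)² = 20.04
Cov(U,V) = -1.5 − (1.95)(-0.6) = -0.33
Var(U + V) = (1)²·1.2475 + (1)²·20.04 + 2·(1)·(1)·-0.33 = 20.6275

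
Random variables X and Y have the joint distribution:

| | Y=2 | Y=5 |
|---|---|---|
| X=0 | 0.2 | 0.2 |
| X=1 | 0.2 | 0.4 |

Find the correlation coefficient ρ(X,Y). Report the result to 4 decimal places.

E[X] = 0.6,  E[Y] = 3.8
E[XY] = 2.4
Cov(X,Y) = E[XY] − E[X]E[Y] = 2.4 − (0.6)(3.8) = 0.12
var(X) = 0.24,  var(Y) = 2.16
ρ = 0.12 / √(0.24·2.16) ≈ 0.1667

0.1667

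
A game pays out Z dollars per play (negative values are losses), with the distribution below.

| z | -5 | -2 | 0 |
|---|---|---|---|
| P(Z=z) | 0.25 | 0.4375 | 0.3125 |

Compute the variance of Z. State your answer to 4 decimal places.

3.4844

E[Z] = (-5)(0.25) + (-2)(0.4375) + (0)(0.3125) = -2.125
E[Z²] = (-5)²(0.25) + (-2)²(0.4375) + (0)²(0.3125) = 8
Var(Z) = E[Z²] − (E[Z])² = 8 − (-2.125)² = 3.484375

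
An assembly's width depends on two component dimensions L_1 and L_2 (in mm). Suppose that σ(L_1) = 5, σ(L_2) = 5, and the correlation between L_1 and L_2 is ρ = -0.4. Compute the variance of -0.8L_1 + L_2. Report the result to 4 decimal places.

57.0000

var(L_1) = (5)² = 25;  var(L_2) = (5)² = 25
Cov(L_1,L_2) = ρ·σ(L_1)·σ(L_2) = -0.4·5·5 = -10
var(-0.8L_1 + L_2) = (-0.8)²·var(L_1) + (1)²·var(L_2) + 2·(-0.8)·(1)·Cov(L_1,L_2)
= 0.64·25 + 1·25 + -1.6·-10 = 57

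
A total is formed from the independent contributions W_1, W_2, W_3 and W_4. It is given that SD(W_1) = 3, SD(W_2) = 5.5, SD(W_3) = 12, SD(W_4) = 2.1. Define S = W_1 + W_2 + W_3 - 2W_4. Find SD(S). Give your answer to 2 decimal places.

14.17

var(W_1) = 9, var(W_2) = 30.25, var(W_3) = 144, var(W_4) = 4.41
By independence, var(S) = (1)²var(W_1) + (1)²var(W_2) + (1)²var(W_3) + (-2)²var(W_4)
= (1)²·9 + (1)²·30.25 + (1)²·144 + (-2)²·4.41 = 200.89
SD(S) = √200.89 ≈ 14.17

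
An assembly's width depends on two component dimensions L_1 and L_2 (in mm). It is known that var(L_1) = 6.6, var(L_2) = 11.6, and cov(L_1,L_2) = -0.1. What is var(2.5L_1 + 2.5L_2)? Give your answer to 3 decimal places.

var(2.5L_1 + 2.5L_2) = (2.5)²·var(L_1) + (2.5)²·var(L_2) + 2·(2.5)·(2.5)·cov(L_1,L_2)
= 6.25·6.6 + 6.25·11.6 + 12.5·-0.1 = 112.5

112.500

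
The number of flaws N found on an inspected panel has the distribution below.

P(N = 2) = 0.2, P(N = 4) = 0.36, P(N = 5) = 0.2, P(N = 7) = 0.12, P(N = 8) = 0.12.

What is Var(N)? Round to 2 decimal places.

3.59

E[N] = (2)(0.2) + (4)(0.36) + (5)(0.2) + (7)(0.12) + (8)(0.12) = 4.64
E[N²] = (2)²(0.2) + (4)²(0.36) + (5)²(0.2) + (7)²(0.12) + (8)²(0.12) = 25.12
Var(N) = E[N²] − (E[N])² = 25.12 − (4.64)² = 3.5904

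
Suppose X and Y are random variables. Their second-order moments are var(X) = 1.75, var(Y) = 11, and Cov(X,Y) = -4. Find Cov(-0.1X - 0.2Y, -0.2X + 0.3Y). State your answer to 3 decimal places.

-0.665

Cov(-0.1X - 0.2Y, -0.2X + 0.3Y) = (-0.1)(-0.2)var(X) + (-0.2)(0.3)var(Y) + [(-0.1)(0.3) + (-0.2)(-0.2)]Cov(X,Y)
= 0.02·1.75 + -0.06·11 + 0.01·-4 = -0.665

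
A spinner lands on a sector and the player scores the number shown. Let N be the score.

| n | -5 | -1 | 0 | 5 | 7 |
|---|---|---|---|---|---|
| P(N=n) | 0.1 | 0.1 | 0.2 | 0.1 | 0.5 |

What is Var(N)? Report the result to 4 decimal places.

18.0400

E[N] = (-5)(0.1) + (-1)(0.1) + (0)(0.2) + (5)(0.1) + (7)(0.5) = 3.4
E[N²] = (-5)²(0.1) + (-1)²(0.1) + (0)²(0.2) + (5)²(0.1) + (7)²(0.5) = 29.6
Var(N) = E[N²] − (E[N])² = 29.6 − (3.4)² = 18.04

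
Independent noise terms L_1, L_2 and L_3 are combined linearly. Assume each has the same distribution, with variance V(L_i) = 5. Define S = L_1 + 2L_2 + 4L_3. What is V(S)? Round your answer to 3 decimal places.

By independence, V(S) = (1)²V(L_1) + (2)²V(L_2) + (4)²V(L_3)
= (1)²·5 + (2)²·5 + (4)²·5 = 105

105.000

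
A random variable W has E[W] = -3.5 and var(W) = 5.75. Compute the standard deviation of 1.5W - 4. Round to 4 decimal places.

3.5969

var(1.5W - 4) = (1.5)²·5.75 = 12.9375
sd(1.5W - 4) = √12.9375 ≈ 3.5969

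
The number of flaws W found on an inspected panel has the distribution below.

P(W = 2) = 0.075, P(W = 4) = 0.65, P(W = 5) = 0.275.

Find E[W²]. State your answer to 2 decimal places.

E[W²] = (2)²(0.075) + (4)²(0.65) + (5)²(0.275) = 17.575

17.58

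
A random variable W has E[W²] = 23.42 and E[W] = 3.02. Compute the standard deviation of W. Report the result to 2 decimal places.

Var(W) = 23.42 − (3.02)² = 14.2996
σ(W) = √14.2996 ≈ 3.78

3.78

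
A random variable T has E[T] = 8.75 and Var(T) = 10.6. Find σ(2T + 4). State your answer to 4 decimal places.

Var(2T + 4) = (2)²·10.6 = 42.4
σ(2T + 4) = √42.4 ≈ 6.5115

6.5115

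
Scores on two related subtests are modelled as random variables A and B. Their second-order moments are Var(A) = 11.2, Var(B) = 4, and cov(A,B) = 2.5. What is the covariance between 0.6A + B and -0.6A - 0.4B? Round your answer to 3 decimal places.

-7.732

cov(0.6A + B, -0.6A - 0.4B) = (0.6)(-0.6)Var(A) + (1)(-0.4)Var(B) + [(0.6)(-0.4) + (1)(-0.6)]cov(A,B)
= -0.36·11.2 + -0.4·4 + -0.84·2.5 = -7.732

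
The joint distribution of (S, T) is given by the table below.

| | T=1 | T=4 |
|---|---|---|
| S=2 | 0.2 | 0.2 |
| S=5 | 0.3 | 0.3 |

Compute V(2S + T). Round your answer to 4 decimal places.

10.8900

E[S] = 3.8,  E[T] = 2.5,  E[ST] = 9.5
V(S) = 16.6 − (3.8)² = 2.16;  V(T) = 8.5 − (2.5)² = 2.25
Cov(S,T) = 9.5 − (3.8)(2.5) = 0
V(2S + T) = (2)²·2.16 + (1)²·2.25 + 2·(2)·(1)·0 = 10.89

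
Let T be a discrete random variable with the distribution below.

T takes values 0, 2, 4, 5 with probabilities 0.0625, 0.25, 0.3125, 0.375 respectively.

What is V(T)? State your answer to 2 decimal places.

E[T] = (0)(0.0625) + (2)(0.25) + (4)(0.3125) + (5)(0.375) = 3.625
E[T²] = (0)²(0.0625) + (2)²(0.25) + (4)²(0.3125) + (5)²(0.375) = 15.375
V(T) = E[T²] − (E[T])² = 15.375 − (3.625)² = 2.234375

2.23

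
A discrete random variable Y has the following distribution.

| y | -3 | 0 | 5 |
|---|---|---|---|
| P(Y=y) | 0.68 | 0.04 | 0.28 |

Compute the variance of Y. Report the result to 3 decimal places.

E[Y] = (-3)(0.68) + (0)(0.04) + (5)(0.28) = -0.64
E[Y²] = (-3)²(0.68) + (0)²(0.04) + (5)²(0.28) = 13.12
V(Y) = E[Y²] − (E[Y])² = 13.12 − (-0.64)² = 12.7104

12.710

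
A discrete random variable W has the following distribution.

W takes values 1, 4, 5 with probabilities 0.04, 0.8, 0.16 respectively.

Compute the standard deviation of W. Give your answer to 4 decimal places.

0.7200

E[W] = (1)(0.04) + (4)(0.8) + (5)(0.16) = 4.04
E[W²] = (1)²(0.04) + (4)²(0.8) + (5)²(0.16) = 16.84
Var(W) = E[W²] − (E[W])² = 16.84 − (4.04)² = 0.5184
SD(W) = √0.5184 ≈ 0.7200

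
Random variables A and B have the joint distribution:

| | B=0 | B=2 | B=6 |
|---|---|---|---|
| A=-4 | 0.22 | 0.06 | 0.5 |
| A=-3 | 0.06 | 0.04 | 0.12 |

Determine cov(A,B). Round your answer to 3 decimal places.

-0.062

E[A] = -3.78,  E[B] = 3.92
E[AB] = -14.88
cov(A,B) = E[AB] − E[A]E[B] = -14.88 − (-3.78)(3.92) = -0.0624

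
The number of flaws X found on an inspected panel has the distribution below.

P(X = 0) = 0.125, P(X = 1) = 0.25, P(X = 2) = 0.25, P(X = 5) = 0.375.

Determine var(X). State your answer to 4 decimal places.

E[X] = (0)(0.125) + (1)(0.25) + (2)(0.25) + (5)(0.375) = 2.625
E[X²] = (0)²(0.125) + (1)²(0.25) + (2)²(0.25) + (5)²(0.375) = 10.625
var(X) = E[X²] − (E[X])² = 10.625 − (2.625)² = 3.734375

3.7344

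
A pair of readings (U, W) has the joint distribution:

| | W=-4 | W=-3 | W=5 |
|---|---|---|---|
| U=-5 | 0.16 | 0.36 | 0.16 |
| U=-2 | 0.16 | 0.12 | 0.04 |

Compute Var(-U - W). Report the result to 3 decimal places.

E[U] = -4.04,  E[W] = -1.72,  E[UW] = 6.2
Var(U) = 18.28 − (-4.04)² = 1.9584;  Var(W) = 14.44 − (-1.72)² = 11.4816
Cov(U,W) = 6.2 − (-4.04)(-1.72) = -0.7488
Var(-U - W) = (-1)²·1.9584 + (-1)²·11.4816 + 2·(-1)·(-1)·-0.7488 = 11.9424

11.942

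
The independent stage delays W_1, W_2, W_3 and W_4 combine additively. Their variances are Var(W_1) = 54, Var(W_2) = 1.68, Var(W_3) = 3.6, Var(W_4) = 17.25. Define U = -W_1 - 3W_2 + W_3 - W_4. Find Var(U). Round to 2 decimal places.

By independence, Var(U) = (-1)²Var(W_1) + (-3)²Var(W_2) + (1)²Var(W_3) + (-1)²Var(W_4)
= (-1)²·54 + (-3)²·1.68 + (1)²·3.6 + (-1)²·17.25 = 89.97

89.97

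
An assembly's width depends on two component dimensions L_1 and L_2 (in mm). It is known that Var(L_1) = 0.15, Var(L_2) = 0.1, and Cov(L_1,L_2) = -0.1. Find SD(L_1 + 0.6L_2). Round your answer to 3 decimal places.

Var(L_1 + 0.6L_2) = (1)²·Var(L_1) + (0.6)²·Var(L_2) + 2·(1)·(0.6)·Cov(L_1,L_2)
= 1·0.15 + 0.36·0.1 + 1.2·-0.1 = 0.066
SD(L_1 + 0.6L_2) = √0.066 ≈ 0.257

0.257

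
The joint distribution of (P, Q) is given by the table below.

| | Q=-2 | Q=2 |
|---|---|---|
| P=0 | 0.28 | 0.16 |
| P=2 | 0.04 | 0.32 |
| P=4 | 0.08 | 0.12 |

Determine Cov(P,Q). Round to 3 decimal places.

E[P] = 1.52,  E[Q] = 0.4
E[PQ] = 1.44
Cov(P,Q) = E[PQ] − E[P]E[Q] = 1.44 − (1.52)(0.4) = 0.832

0.832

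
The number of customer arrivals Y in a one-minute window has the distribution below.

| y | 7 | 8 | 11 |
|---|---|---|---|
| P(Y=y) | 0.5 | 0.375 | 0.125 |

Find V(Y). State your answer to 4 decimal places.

E[Y] = (7)(0.5) + (8)(0.375) + (11)(0.125) = 7.875
E[Y²] = (7)²(0.5) + (8)²(0.375) + (11)²(0.125) = 63.625
V(Y) = E[Y²] − (E[Y])² = 63.625 − (7.875)² = 1.609375

1.6094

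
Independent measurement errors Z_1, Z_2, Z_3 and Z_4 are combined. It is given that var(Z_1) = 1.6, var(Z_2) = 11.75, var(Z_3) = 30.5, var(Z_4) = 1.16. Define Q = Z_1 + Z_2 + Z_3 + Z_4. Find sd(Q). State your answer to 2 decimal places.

By independence, var(Q) = (1)²var(Z_1) + (1)²var(Z_2) + (1)²var(Z_3) + (1)²var(Z_4)
= (1)²·1.6 + (1)²·11.75 + (1)²·30.5 + (1)²·1.16 = 45.01
sd(Q) = √45.01 ≈ 6.71

6.71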